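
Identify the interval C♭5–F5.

Counting letters C–D–E–F gives a fourth.
Cb→F = 6 semitones, 1 wider than the perfect fourth (5), so augmented.

augmented fourth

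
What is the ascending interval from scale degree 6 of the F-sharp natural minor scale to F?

Scale degree 6 of F# natural minor is D.
D up to F: letters D→F make it a third; 3 semitones makes it minor.

minor third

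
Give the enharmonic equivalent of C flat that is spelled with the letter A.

A##

Plain A sits 2 semitones below Cb, so on the letter A the same pitch needs a double sharp: A##.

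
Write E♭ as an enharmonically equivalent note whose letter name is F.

Fbb

Plain F sits 2 semitones above Eb, so on the letter F the same pitch needs a double flat: Fbb.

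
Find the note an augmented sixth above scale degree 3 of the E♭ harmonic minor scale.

E

Scale degree 3 of Eb harmonic minor is Gb.
An augmented sixth (10 semitones) above Gb lands on the letter E, giving E.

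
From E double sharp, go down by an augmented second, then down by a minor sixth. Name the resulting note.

F##

An augmented second down from E## is D# (letter D, 3 semitones down).
A minor sixth down from D# is F## (letter F, 8 semitones down).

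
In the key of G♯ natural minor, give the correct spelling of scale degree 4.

Degree 4 takes the letter 3 steps above G, which is C.
In natural minor, degree 4 sits 5 semitones above the tonic. G# + 5 semitones is pitch class 1, spelled on C as C#.

C#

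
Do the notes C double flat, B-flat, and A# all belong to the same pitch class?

Cbb = pitch class 10 and Bb = pitch class 10 and A# = pitch class 10 — the same pitch class, so they are enharmonic equivalents.

Yes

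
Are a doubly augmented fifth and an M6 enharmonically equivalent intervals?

Yes

A doubly augmented fifth spans 9 semitones; a major sixth spans 9.
They are enharmonically equivalent.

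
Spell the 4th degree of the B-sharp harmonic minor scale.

E#

The B# harmonic minor scale runs B# C## D# E# F## G# A##.
Degree 4 is E#.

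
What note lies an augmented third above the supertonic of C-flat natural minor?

The supertonic of Cb natural minor is Db.
An augmented third (5 semitones) above Db lands on the letter F, giving F#.

F#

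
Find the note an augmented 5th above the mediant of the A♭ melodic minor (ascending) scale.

The mediant of Ab melodic minor (ascending) is Cb.
An augmented fifth (8 semitones) above Cb lands on the letter G, giving G.

G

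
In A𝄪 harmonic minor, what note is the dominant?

Degree 5 takes the letter 4 steps above A, which is E.
In harmonic minor, degree 5 sits 7 semitones above the tonic. A## + 7 semitones is pitch class 6, spelled on E as E##.

E##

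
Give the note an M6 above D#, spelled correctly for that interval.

A sixth above D lands on the letter B.
A major sixth spans 9 semitones, so D# moves to pitch class 0. On the letter B that is B#.

B#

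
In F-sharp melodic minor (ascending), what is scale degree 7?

E#

Degree 7 takes the letter 6 steps above F, which is E.
In melodic minor (ascending), degree 7 sits 11 semitones above the tonic. F# + 11 semitones is pitch class 5, spelled on E as E#.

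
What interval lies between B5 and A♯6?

major seventh

Counting letters B–C–D–E–F–G–A gives a seventh.
B→A# = 11 semitones, exactly the major seventh.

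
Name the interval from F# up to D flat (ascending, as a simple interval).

diminished sixth

Counting letters F–G–A–B–C–D gives a sixth.
F#→Db = 7 semitones, 2 narrower than the major sixth (9), so diminished.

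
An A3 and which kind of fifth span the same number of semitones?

doubly diminished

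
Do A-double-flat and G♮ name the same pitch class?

Yes

Abb is pitch class 7; G is pitch class 7.
All spellings map to pitch class 7, so they are enharmonically equivalent.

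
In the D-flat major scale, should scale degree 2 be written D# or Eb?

Eb

Each scale degree takes a distinct letter name. Degree 2 of a scale on D must use the letter E.
Eb and D# are enharmonically the same pitch, but only Eb uses the letter E, so it is the correct spelling here.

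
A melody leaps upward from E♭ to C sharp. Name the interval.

Counting letters E–F–G–A–B–C gives a sixth.
Eb→C# = 10 semitones, 1 wider than the major sixth (9), so augmented.

augmented sixth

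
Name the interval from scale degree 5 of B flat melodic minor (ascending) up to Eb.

minor seventh

Scale degree 5 of Bb melodic minor (ascending) is F.
F up to Eb: letters F→E make it a seventh; 10 semitones makes it minor.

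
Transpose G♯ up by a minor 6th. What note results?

E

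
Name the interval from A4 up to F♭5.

diminished sixth

Counting letters A–B–C–D–E–F gives a sixth.
A→Fb = 7 semitones, 2 narrower than the major sixth (9), so diminished.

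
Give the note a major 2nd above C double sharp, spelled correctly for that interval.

A second above C lands on the letter D.
A major second spans 2 semitones, so C## moves to pitch class 4. On the letter D that is D##.

D##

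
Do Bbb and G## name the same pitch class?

Yes

Bbb = pitch class 9 and G## = pitch class 9 — the same pitch class, so they are enharmonic equivalents.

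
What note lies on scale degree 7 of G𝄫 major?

Fb

The Gbb major scale runs Gbb Abb Bbb Cbb Dbb Ebb Fb.
Degree 7 is Fb.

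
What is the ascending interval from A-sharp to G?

diminished seventh

The letter names run A→G, a span of 6 letter steps, so the interval is some kind of seventh.
A# to G is 9 semitones. A major seventh is 11, so 9 makes it diminished.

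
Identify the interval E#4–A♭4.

doubly diminished fourth

Counting letters E–F–G–A gives a fourth.
E#→Ab = 3 semitones, 2 narrower than the perfect fourth (5), so doubly diminished.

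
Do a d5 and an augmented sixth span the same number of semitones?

No

A diminished fifth spans 6 semitones; an augmented sixth spans 10.
The spans differ, so they are not enharmonic equivalents.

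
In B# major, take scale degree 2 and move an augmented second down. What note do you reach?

Scale degree 2 of B# major is C##.
An augmented second (3 semitones) below C## lands on the letter B, giving B.

B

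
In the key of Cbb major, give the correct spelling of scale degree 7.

The Cbb major scale runs Cbb Dbb Ebb Fbb Gbb Abb Bbb.
Degree 7 is Bbb.

Bbb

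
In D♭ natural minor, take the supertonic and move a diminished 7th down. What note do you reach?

F#

The supertonic of Db natural minor is Eb.
A diminished seventh (9 semitones) below Eb lands on the letter F, giving F#.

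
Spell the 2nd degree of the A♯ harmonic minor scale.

Degree 2 takes the letter 1 step above A, which is B.
In harmonic minor, degree 2 sits 2 semitones above the tonic. A# + 2 semitones is pitch class 0, spelled on B as B#.

B#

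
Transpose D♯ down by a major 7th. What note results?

A seventh below D lands on the letter E.
A major seventh spans 11 semitones, so D# moves to pitch class 4. On the letter E that is E.

E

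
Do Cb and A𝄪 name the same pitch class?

Yes

Cb is pitch class 11; A## is pitch class 11.
All spellings map to pitch class 11, so they are enharmonically equivalent.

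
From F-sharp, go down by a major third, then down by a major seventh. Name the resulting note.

Eb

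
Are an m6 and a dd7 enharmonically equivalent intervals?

Yes

A minor sixth spans 8 semitones; a doubly diminished seventh spans 8.
They are enharmonically equivalent.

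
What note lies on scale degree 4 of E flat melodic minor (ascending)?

Degree 4 takes the letter 3 steps above E, which is A.
In melodic minor (ascending), degree 4 sits 5 semitones above the tonic. Eb + 5 semitones is pitch class 8, spelled on A as Ab.

Ab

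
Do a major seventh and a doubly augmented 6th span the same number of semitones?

A major seventh spans 11 semitones; a doubly augmented sixth spans 11.
They are enharmonically equivalent.

Yes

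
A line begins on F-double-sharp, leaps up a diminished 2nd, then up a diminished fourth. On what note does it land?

Cb

A diminished second up from F## is G (letter G, 0 semitones up).
A diminished fourth up from G is Cb (letter C, 4 semitones up).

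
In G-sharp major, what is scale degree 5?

D#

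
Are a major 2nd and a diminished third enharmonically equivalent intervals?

A major second spans 2 semitones; a diminished third spans 2.
They are enharmonically equivalent.

Yes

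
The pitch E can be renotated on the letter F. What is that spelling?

Fb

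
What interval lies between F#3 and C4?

diminished fifth

The letter names run F→C, a span of 4 letter steps, so the interval is some kind of fifth.
F# to C is 6 semitones. A perfect fifth is 7, so 6 makes it diminished.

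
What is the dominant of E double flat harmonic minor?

Bbb

Degree 5 takes the letter 4 steps above E, which is B.
In harmonic minor, degree 5 sits 7 semitones above the tonic. Ebb + 7 semitones is pitch class 9, spelled on B as Bbb.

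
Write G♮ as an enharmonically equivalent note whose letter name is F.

G is pitch class 7. The letter F alone is pitch class 5.
To reach pitch class 7 from F requires an offset of +2 semitones, i.e. double sharp: F##.

F##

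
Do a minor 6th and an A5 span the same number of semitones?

Yes

A minor sixth spans 8 semitones; an augmented fifth spans 8.
They are enharmonically equivalent.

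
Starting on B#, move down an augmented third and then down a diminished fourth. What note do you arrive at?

D#

An augmented third down from B# is G (letter G, 5 semitones down).
A diminished fourth down from G is D# (letter D, 4 semitones down).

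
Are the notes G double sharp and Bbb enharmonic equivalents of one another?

Yes

G## is pitch class 9; Bbb is pitch class 9.
All spellings map to pitch class 9, so they are enharmonically equivalent.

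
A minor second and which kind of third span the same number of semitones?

doubly diminished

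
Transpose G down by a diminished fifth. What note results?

A fifth below G lands on the letter C.
A diminished fifth spans 6 semitones, so G moves to pitch class 1. On the letter C that is C#.

C#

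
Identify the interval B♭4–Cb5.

minor second

Counting letters B–C gives a second.
Bb→Cb = 1 semitone, 1 narrower than the major second (2), so minor.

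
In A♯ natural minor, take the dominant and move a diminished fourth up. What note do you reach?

The dominant of A# natural minor is E#.
A diminished fourth (4 semitones) above E# lands on the letter A, giving A.

A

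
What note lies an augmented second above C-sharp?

D##

A second above C lands on the letter D.
An augmented second spans 3 semitones, so C# moves to pitch class 4. On the letter D that is D##.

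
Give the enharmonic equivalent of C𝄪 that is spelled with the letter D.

C## is pitch class 2. The letter D alone is pitch class 2.
Pitch class 2 on D needs no accidental: D.

D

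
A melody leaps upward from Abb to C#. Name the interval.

doubly augmented third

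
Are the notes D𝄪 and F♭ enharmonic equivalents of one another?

Yes

D## is pitch class 4; Fb is pitch class 4.
All spellings map to pitch class 4, so they are enharmonically equivalent.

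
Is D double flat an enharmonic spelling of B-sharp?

Yes

Dbb = pitch class 0 and B# = pitch class 0 — the same pitch class, so they are enharmonic equivalents.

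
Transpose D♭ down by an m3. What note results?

D down a major third is Bb, so the target letter is B.
From Db, a minor third is 3 semitones down: Bb.

Bb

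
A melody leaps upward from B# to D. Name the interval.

diminished third

The letter names run B→D, a span of 2 letter steps, so the interval is some kind of third.
B# to D is 2 semitones. A major third is 4, so 2 makes it diminished.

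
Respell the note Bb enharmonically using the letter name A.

Plain A sits 1 semitone below Bb, so on the letter A the same pitch needs a sharp: A#.

A#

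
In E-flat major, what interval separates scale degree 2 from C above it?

perfect fifth

Scale degree 2 of Eb major is F.
F up to C: letters F→C make it a fifth; 7 semitones makes it perfect.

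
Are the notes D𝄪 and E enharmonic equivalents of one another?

Yes

D## is pitch class 4; E is pitch class 4.
All spellings map to pitch class 4, so they are enharmonically equivalent.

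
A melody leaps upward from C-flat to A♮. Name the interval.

augmented sixth

Counting letters C–D–E–F–G–A gives a sixth.
Cb→A = 10 semitones, 1 wider than the major sixth (9), so augmented.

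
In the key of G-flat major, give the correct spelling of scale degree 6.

Eb

Degree 6 takes the letter 5 steps above G, which is E.
In major, degree 6 sits 9 semitones above the tonic. Gb + 9 semitones is pitch class 3, spelled on E as Eb.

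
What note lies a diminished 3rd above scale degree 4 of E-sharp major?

C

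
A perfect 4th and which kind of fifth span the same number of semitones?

doubly diminished

A perfect fourth spans 5 semitones.
A fifth spanning 5 semitones is doubly diminished (the perfect fifth is 7).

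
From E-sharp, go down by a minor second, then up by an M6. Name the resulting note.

A minor second down from E# is D## (letter D, 1 semitone down).
A major sixth up from D## is B## (letter B, 9 semitones up).

B##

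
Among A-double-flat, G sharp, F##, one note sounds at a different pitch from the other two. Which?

G#

In 12-tone equal temperament, enharmonic equivalents share a pitch class. Abb is pitch class 7; G# is pitch class 8; F## is pitch class 7.
Abb and F## share pitch class 7, while G# is pitch class 8.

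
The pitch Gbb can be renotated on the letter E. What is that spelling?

Gbb is pitch class 5. The letter E alone is pitch class 4.
To reach pitch class 5 from E requires an offset of +1 semitone, i.e. sharp: E#.

E#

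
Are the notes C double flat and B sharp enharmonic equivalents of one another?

No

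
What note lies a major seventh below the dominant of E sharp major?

C#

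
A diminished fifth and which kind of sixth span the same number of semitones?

doubly diminished

A diminished fifth spans 6 semitones.
A sixth spanning 6 semitones is doubly diminished (the major sixth is 9).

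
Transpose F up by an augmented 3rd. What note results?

A#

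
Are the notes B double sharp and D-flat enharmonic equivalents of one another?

B## is pitch class 1; Db is pitch class 1.
All spellings map to pitch class 1, so they are enharmonically equivalent.

Yes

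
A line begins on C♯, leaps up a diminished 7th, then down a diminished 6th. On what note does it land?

A diminished seventh up from C# is Bb (letter B, 9 semitones up).
A diminished sixth down from Bb is D# (letter D, 7 semitones down).

D#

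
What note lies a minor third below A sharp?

F##

A third below A lands on the letter F.
A minor third spans 3 semitones, so A# moves to pitch class 7. On the letter F that is F##.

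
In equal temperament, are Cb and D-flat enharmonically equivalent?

Cb is pitch class 11; Db is pitch class 1.
The pitch classes differ (11 vs. 1), so they are not enharmonic equivalents.

No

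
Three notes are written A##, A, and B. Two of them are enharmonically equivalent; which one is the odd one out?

A

In 12-tone equal temperament, enharmonic equivalents share a pitch class. A## is pitch class 11; A is pitch class 9; B is pitch class 11.
A## and B share pitch class 11, while A is pitch class 9.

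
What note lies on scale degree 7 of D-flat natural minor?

Cb

Degree 7 takes the letter 6 steps above D, which is C.
In natural minor, degree 7 sits 10 semitones above the tonic. Db + 10 semitones is pitch class 11, spelled on C as Cb.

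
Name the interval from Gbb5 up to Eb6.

augmented sixth

Counting letters G–A–B–C–D–E gives a sixth.
Gbb→Eb = 10 semitones, 1 wider than the major sixth (9), so augmented.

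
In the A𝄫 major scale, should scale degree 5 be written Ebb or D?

Ebb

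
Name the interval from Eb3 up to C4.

Counting letters E–F–G–A–B–C gives a sixth.
Eb→C = 9 semitones, exactly the major sixth.

major sixth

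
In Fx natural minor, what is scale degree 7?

The F## natural minor scale runs F## G## A# B# C## D# E#.
Degree 7 is E#.

E#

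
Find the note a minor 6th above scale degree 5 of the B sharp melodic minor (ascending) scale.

D#

Scale degree 5 of B# melodic minor (ascending) is F##.
A minor sixth (8 semitones) above F## lands on the letter D, giving D#.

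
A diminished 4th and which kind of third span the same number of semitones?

A diminished fourth spans 4 semitones.
A third spanning 4 semitones is major (the major third is 4).

major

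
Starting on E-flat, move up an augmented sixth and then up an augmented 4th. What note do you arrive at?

F##

An augmented sixth up from Eb is C# (letter C, 10 semitones up).
An augmented fourth up from C# is F## (letter F, 6 semitones up).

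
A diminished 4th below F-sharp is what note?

F down a perfect fourth is C, so the target letter is C.
From F#, a diminished fourth is 4 semitones down: C##.

C##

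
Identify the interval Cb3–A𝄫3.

minor sixth

Counting letters C–D–E–F–G–A gives a sixth.
Cb→Abb = 8 semitones, 1 narrower than the major sixth (9), so minor.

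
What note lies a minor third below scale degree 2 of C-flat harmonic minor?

Scale degree 2 of Cb harmonic minor is Db.
A minor third (3 semitones) below Db lands on the letter B, giving Bb.

Bb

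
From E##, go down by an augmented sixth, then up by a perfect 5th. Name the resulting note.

D#

An augmented sixth down from E## is G# (letter G, 10 semitones down).
A perfect fifth up from G# is D# (letter D, 7 semitones up).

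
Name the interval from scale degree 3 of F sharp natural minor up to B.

Scale degree 3 of F# natural minor is A.
A up to B: letters A→B make it a second; 2 semitones makes it major.

major second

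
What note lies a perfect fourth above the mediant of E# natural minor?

C#

The mediant of E# natural minor is G#.
A perfect fourth (5 semitones) above G# lands on the letter C, giving C#.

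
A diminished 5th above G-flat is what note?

G up a perfect fifth is D, so the target letter is D.
From Gb, a diminished fifth is 6 semitones up: Dbb.

Dbb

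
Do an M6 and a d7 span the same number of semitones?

Yes

A major sixth spans 9 semitones; a diminished seventh spans 9.
They are enharmonically equivalent.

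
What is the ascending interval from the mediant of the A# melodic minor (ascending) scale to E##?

augmented third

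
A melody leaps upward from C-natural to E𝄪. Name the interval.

The letter names run C→E, a span of 2 letter steps, so the interval is some kind of third.
C to E## is 6 semitones. A major third is 4, so 6 makes it doubly augmented.

doubly augmented third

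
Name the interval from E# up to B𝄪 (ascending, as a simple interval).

augmented fifth

The letter names run E→B, a span of 4 letter steps, so the interval is some kind of fifth.
E# to B## is 8 semitones. A perfect fifth is 7, so 8 makes it augmented.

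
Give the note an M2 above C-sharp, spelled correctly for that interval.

A second above C lands on the letter D.
A major second spans 2 semitones, so C# moves to pitch class 3. On the letter D that is D#.

D#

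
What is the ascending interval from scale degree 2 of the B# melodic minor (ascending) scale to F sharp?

diminished fourth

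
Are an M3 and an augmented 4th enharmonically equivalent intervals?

No

A major third spans 4 semitones; an augmented fourth spans 6.
The spans differ, so they are not enharmonic equivalents.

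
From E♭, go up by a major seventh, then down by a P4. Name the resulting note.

A major seventh up from Eb is D (letter D, 11 semitones up).
A perfect fourth down from D is A (letter A, 5 semitones down).

A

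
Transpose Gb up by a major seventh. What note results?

G up a major seventh is F#, so the target letter is F.
From Gb, a major seventh is 11 semitones up: F.

F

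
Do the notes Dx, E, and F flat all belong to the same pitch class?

D## = pitch class 4 and E = pitch class 4 and Fb = pitch class 4 — the same pitch class, so they are enharmonic equivalents.

Yes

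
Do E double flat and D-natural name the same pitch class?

Ebb is pitch class 2; D is pitch class 2.
All spellings map to pitch class 2, so they are enharmonically equivalent.

Yes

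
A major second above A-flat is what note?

Bb

A second above A lands on the letter B.
A major second spans 2 semitones, so Ab moves to pitch class 10. On the letter B that is Bb.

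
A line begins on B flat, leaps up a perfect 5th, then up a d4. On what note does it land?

A perfect fifth up from Bb is F (letter F, 7 semitones up).
A diminished fourth up from F is Bbb (letter B, 4 semitones up).

Bbb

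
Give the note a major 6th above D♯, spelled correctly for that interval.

B#

D up a major sixth is B, so the target letter is B.
From D#, a major sixth is 9 semitones up: B#.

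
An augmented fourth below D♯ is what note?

A

D down a perfect fourth is A, so the target letter is A.
From D#, an augmented fourth is 6 semitones down: A.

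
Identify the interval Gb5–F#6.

Counting letters G–A–B–C–D–E–F gives a seventh.
Gb→F# = 12 semitones, 1 wider than the major seventh (11), so augmented.

augmented seventh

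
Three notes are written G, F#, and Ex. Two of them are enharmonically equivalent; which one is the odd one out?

G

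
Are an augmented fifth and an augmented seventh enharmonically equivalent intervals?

No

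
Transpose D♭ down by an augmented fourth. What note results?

D down a perfect fourth is A, so the target letter is A.
From Db, an augmented fourth is 6 semitones down: Abb.

Abb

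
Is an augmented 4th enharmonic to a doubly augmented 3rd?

Yes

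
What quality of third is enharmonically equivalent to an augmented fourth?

doubly augmented

An augmented fourth spans 6 semitones.
A third spanning 6 semitones is doubly augmented (the major third is 4).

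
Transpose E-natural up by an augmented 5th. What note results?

A fifth above E lands on the letter B.
An augmented fifth spans 8 semitones, so E moves to pitch class 0. On the letter B that is B#.

B#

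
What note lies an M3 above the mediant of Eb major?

The mediant of Eb major is G.
A major third (4 semitones) above G lands on the letter B, giving B.

B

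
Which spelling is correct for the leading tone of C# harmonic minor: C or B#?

Each scale degree takes a distinct letter name. Degree 7 of a scale on C must use the letter B.
B# and C are enharmonically the same pitch, but only B# uses the letter B, so it is the correct spelling here.

B#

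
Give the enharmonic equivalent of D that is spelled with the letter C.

D is pitch class 2. The letter C alone is pitch class 0.
To reach pitch class 2 from C requires an offset of +2 semitones, i.e. double sharp: C##.

C##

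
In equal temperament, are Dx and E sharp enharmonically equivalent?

Two spellings are enharmonically equivalent only if they share a pitch class.
Here D## → 4, E# → 5; 4 ≠ 5, so they are not.

No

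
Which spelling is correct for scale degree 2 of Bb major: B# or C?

Each scale degree takes a distinct letter name. Degree 2 of a scale on B must use the letter C.
C and B# are enharmonically the same pitch, but only C uses the letter C, so it is the correct spelling here.

C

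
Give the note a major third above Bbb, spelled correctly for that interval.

Db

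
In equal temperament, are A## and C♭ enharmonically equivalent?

A## = pitch class 11 and Cb = pitch class 11 — the same pitch class, so they are enharmonic equivalents.

Yes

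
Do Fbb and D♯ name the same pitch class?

Yes

Fbb is pitch class 3; D# is pitch class 3.
All spellings map to pitch class 3, so they are enharmonically equivalent.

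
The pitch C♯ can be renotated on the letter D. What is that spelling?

Db

C# is pitch class 1. The letter D alone is pitch class 2.
To reach pitch class 1 from D requires an offset of -1 semitone, i.e. flat: Db.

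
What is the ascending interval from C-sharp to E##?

augmented third

The letter names run C→E, a span of 2 letter steps, so the interval is some kind of third.
C# to E## is 5 semitones. A major third is 4, so 5 makes it augmented.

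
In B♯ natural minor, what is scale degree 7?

A#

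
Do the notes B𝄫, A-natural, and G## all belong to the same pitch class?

Yes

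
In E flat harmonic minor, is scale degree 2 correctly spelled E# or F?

Each scale degree takes a distinct letter name. Degree 2 of a scale on E must use the letter F.
F and E# are enharmonically the same pitch, but only F uses the letter F, so it is the correct spelling here.

F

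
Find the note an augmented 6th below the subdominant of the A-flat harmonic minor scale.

Fbb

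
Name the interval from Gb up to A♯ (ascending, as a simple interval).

Counting letters G–A gives a second.
Gb→A# = 4 semitones, 2 wider than the major second (2), so doubly augmented.

doubly augmented second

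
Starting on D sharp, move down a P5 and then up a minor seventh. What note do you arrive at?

A perfect fifth down from D# is G# (letter G, 7 semitones down).
A minor seventh up from G# is F# (letter F, 10 semitones up).

F#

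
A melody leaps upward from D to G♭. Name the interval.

diminished fourth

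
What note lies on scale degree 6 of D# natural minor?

B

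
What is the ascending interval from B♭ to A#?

The letter names run B→A, a span of 6 letter steps, so the interval is some kind of seventh.
Bb to A# is 12 semitones. A major seventh is 11, so 12 makes it augmented.

augmented seventh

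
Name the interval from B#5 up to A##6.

major seventh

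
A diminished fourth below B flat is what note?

B down a perfect fourth is F#, so the target letter is F.
From Bb, a diminished fourth is 4 semitones down: F#.

F#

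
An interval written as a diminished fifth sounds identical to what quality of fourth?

augmented

A diminished fifth spans 6 semitones.
A fourth spanning 6 semitones is augmented (the perfect fourth is 5).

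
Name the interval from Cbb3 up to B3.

Counting letters C–D–E–F–G–A–B gives a seventh.
Cbb→B = 13 semitones, 2 wider than the major seventh (11), so doubly augmented.

doubly augmented seventh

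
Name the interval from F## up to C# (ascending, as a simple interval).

Counting letters F–G–A–B–C gives a fifth.
F##→C# = 6 semitones, 1 narrower than the perfect fifth (7), so diminished.

diminished fifth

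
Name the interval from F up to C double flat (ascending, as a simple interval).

doubly diminished fifth

The letter names run F→C, a span of 4 letter steps, so the interval is some kind of fifth.
F to Cbb is 5 semitones. A perfect fifth is 7, so 5 makes it doubly diminished.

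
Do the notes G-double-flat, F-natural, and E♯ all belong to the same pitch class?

Yes

Gbb = pitch class 5 and F = pitch class 5 and E# = pitch class 5 — the same pitch class, so they are enharmonic equivalents.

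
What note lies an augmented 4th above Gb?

C

A fourth above G lands on the letter C.
An augmented fourth spans 6 semitones, so Gb moves to pitch class 0. On the letter C that is C.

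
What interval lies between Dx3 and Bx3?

major sixth

Counting letters D–E–F–G–A–B gives a sixth.
D##→B## = 9 semitones, exactly the major sixth.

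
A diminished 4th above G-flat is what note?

Cbb

A fourth above G lands on the letter C.
A diminished fourth spans 4 semitones, so Gb moves to pitch class 10. On the letter C that is Cbb.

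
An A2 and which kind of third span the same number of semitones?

An augmented second spans 3 semitones.
A third spanning 3 semitones is minor (the major third is 4).

minor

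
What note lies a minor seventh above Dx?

D up a major seventh is C#, so the target letter is C.
From D##, a minor seventh is 10 semitones up: C##.

C##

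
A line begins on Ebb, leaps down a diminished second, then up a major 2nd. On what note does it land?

E

A diminished second down from Ebb is D (letter D, 0 semitones down).
A major second up from D is E (letter E, 2 semitones up).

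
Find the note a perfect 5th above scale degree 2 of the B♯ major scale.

Scale degree 2 of B# major is C##.
A perfect fifth (7 semitones) above C## lands on the letter G, giving G##.

G##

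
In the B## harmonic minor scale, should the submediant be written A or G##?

G##

Each scale degree takes a distinct letter name. Degree 6 of a scale on B must use the letter G.
G## and A are enharmonically the same pitch, but only G## uses the letter G, so it is the correct spelling here.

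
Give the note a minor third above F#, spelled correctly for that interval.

A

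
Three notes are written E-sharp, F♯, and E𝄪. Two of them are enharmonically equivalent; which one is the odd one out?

In 12-tone equal temperament, enharmonic equivalents share a pitch class. E# is pitch class 5; F# is pitch class 6; E## is pitch class 6.
F# and E## share pitch class 6, while E# is pitch class 5.

E#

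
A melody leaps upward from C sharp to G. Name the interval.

The letter names run C→G, a span of 4 letter steps, so the interval is some kind of fifth.
C# to G is 6 semitones. A perfect fifth is 7, so 6 makes it diminished.

diminished fifth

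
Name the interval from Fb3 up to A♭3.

Counting letters F–G–A gives a third.
Fb→Ab = 4 semitones, exactly the major third.

major third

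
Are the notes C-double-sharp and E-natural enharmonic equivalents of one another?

No

C## is pitch class 2; E is pitch class 4.
The pitch classes differ (2 vs. 4), so they are not enharmonic equivalents.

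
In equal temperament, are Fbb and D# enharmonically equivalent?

Fbb = pitch class 3 and D# = pitch class 3 — the same pitch class, so they are enharmonic equivalents.

Yes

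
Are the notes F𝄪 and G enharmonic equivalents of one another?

Yes

F## is pitch class 7; G is pitch class 7.
All spellings map to pitch class 7, so they are enharmonically equivalent.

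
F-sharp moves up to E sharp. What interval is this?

The letter names run F→E, a span of 6 letter steps, so the interval is some kind of seventh.
F# to E# is 11 semitones. A major seventh is 11, so 11 makes it major.

major seventh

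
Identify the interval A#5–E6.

The letter names run A→E, a span of 4 letter steps, so the interval is some kind of fifth.
A# to E is 6 semitones. A perfect fifth is 7, so 6 makes it diminished.

diminished fifth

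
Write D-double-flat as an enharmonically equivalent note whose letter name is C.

C

Dbb is pitch class 0. The letter C alone is pitch class 0.
Pitch class 0 on C needs no accidental: C.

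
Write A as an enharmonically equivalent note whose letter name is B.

Plain B sits 2 semitones above A, so on the letter B the same pitch needs a double flat: Bbb.

Bbb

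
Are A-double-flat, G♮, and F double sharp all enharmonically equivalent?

Abb = pitch class 7 and G = pitch class 7 and F## = pitch class 7 — the same pitch class, so they are enharmonic equivalents.

Yes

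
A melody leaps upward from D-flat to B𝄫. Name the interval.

minor sixth

The letter names run D→B, a span of 5 letter steps, so the interval is some kind of sixth.
Db to Bbb is 8 semitones. A major sixth is 9, so 8 makes it minor.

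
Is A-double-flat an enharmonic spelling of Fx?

Yes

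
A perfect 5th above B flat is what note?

F

A fifth above B lands on the letter F.
A perfect fifth spans 7 semitones, so Bb moves to pitch class 5. On the letter F that is F.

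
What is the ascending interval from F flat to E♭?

Counting letters F–G–A–B–C–D–E gives a seventh.
Fb→Eb = 11 semitones, exactly the major seventh.

major seventh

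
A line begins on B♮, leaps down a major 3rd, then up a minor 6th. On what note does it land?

A major third down from B is G (letter G, 4 semitones down).
A minor sixth up from G is Eb (letter E, 8 semitones up).

Eb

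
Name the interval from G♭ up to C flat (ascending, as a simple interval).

The letter names run G→C, a span of 3 letter steps, so the interval is some kind of fourth.
Gb to Cb is 5 semitones. A perfect fourth is 5, so 5 makes it perfect.

perfect fourth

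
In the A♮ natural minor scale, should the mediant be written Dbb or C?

C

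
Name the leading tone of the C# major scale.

B#

The C# major scale runs C# D# E# F# G# A# B#.
Degree 7 is B#.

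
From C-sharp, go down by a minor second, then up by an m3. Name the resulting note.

A minor second down from C# is B# (letter B, 1 semitone down).
A minor third up from B# is D# (letter D, 3 semitones up).

D#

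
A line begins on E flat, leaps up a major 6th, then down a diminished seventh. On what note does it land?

D#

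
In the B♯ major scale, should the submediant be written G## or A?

Each scale degree takes a distinct letter name. Degree 6 of a scale on B must use the letter G.
G## and A are enharmonically the same pitch, but only G## uses the letter G, so it is the correct spelling here.

G##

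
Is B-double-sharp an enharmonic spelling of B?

No

B## is pitch class 1; B is pitch class 11.
The pitch classes differ (1 vs. 11), so they are not enharmonic equivalents.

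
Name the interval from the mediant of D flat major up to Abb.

The mediant of Db major is F.
F up to Abb: letters F→A make it a third; 2 semitones makes it diminished.

diminished third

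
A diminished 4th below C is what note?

G#

C down a perfect fourth is G, so the target letter is G.
From C, a diminished fourth is 4 semitones down: G#.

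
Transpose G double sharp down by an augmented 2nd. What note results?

F#

G down a major second is F, so the target letter is F.
From G##, an augmented second is 3 semitones down: F#.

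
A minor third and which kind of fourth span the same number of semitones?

A minor third spans 3 semitones.
A fourth spanning 3 semitones is doubly diminished (the perfect fourth is 5).

doubly diminished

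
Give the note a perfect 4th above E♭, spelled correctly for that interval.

Ab

E up a perfect fourth is A, so the target letter is A.
From Eb, a perfect fourth is 5 semitones up: Ab.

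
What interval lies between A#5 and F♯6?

The letter names run A→F, a span of 5 letter steps, so the interval is some kind of sixth.
A# to F# is 8 semitones. A major sixth is 9, so 8 makes it minor.

minor sixth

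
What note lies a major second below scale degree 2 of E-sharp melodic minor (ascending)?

E#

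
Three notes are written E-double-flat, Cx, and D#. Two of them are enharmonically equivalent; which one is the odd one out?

D#

In 12-tone equal temperament, enharmonic equivalents share a pitch class. Ebb is pitch class 2; C## is pitch class 2; D# is pitch class 3.
Ebb and C## share pitch class 2, while D# is pitch class 3.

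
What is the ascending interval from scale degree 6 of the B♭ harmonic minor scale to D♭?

Scale degree 6 of Bb harmonic minor is Gb.
Gb up to Db: letters G→D make it a fifth; 7 semitones makes it perfect.

perfect fifth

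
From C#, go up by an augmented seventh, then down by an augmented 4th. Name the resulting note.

An augmented seventh up from C# is B## (letter B, 12 semitones up).
An augmented fourth down from B## is F## (letter F, 6 semitones down).

F##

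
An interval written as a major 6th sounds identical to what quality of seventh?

diminished

A major sixth spans 9 semitones.
A seventh spanning 9 semitones is diminished (the major seventh is 11).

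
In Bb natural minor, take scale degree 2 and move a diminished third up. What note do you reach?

Scale degree 2 of Bb natural minor is C.
A diminished third (2 semitones) above C lands on the letter E, giving Ebb.

Ebb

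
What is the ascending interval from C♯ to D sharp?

major second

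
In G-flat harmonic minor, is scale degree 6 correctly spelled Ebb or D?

Each scale degree takes a distinct letter name. Degree 6 of a scale on G must use the letter E.
Ebb and D are enharmonically the same pitch, but only Ebb uses the letter E, so it is the correct spelling here.

Ebb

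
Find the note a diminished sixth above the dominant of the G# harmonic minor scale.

The dominant of G# harmonic minor is D#.
A diminished sixth (7 semitones) above D# lands on the letter B, giving Bb.

Bb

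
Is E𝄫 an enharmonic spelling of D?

Yes

Ebb is pitch class 2; D is pitch class 2.
All spellings map to pitch class 2, so they are enharmonically equivalent.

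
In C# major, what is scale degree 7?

B#

Degree 7 takes the letter 6 steps above C, which is B.
In major, degree 7 sits 11 semitones above the tonic. C# + 11 semitones is pitch class 0, spelled on B as B#.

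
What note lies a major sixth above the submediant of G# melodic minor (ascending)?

C##

The submediant of G# melodic minor (ascending) is E#.
A major sixth (9 semitones) above E# lands on the letter C, giving C##.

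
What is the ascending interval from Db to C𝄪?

doubly augmented seventh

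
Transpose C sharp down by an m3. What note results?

A#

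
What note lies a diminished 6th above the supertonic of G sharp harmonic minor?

The supertonic of G# harmonic minor is A#.
A diminished sixth (7 semitones) above A# lands on the letter F, giving F.

F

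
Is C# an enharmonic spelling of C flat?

Two spellings are enharmonically equivalent only if they share a pitch class.
Here C# → 1, Cb → 11; 1 ≠ 11, so they are not.

No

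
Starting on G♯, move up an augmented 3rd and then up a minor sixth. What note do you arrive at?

An augmented third up from G# is B## (letter B, 5 semitones up).
A minor sixth up from B## is G## (letter G, 8 semitones up).

G##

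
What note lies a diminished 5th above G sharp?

A fifth above G lands on the letter D.
A diminished fifth spans 6 semitones, so G# moves to pitch class 2. On the letter D that is D.

D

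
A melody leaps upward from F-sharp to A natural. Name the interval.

minor third

The letter names run F→A, a span of 2 letter steps, so the interval is some kind of third.
F# to A is 3 semitones. A major third is 4, so 3 makes it minor.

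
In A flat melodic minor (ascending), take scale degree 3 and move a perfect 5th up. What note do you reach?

Gb

Scale degree 3 of Ab melodic minor (ascending) is Cb.
A perfect fifth (7 semitones) above Cb lands on the letter G, giving Gb.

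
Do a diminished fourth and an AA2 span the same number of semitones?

A diminished fourth spans 4 semitones; a doubly augmented second spans 4.
They are enharmonically equivalent.

Yes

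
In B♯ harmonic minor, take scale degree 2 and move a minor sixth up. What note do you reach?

A#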